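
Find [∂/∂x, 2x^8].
16 x^{7}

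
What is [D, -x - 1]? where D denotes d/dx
-1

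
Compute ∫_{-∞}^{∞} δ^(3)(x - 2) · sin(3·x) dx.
27 \cos{\left(6 \right)}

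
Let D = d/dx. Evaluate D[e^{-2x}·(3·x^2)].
6 x \left(1 - x\right) e^{- 2 x}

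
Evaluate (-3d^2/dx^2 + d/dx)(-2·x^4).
8 x^{2} \left(9 - x\right)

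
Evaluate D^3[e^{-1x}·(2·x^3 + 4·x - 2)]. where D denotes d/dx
2 \left(- x^{3} + 9 x^{2} - 20 x + 13\right) e^{- x}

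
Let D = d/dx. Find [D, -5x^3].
- 15 x^{2}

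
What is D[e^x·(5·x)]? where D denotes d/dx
5 \left(x + 1\right) e^{x}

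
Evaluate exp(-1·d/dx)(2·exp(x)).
2 e^{x - 1}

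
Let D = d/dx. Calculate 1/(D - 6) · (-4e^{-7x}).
\frac{4 e^{- 7 x}}{13}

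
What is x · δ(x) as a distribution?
0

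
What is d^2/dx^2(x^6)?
30 x^{4}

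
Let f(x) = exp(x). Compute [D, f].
e^{x}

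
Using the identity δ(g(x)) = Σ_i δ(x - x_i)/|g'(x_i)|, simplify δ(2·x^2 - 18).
\frac{\delta(x - 3) + \delta(x + 3)}{12}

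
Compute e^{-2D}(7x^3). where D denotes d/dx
7 x^{3} - 42 x^{2} + 84 x - 56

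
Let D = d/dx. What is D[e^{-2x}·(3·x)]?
3 \left(1 - 2 x\right) e^{- 2 x}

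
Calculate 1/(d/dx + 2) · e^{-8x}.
- \frac{e^{- 8 x}}{6}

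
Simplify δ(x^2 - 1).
\frac{\delta(x - 1) + \delta(x + 1)}{2}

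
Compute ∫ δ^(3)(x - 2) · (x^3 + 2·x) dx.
-6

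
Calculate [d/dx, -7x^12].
- 84 x^{11}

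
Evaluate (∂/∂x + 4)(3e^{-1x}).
9 e^{- x}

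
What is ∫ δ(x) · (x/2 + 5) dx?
5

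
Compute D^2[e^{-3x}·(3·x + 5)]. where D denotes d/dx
27 \left(x + 1\right) e^{- 3 x}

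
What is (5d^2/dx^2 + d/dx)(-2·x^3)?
6 x \left(- x - 10\right)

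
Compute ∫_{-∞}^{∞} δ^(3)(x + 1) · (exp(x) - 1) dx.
- \frac{1}{e}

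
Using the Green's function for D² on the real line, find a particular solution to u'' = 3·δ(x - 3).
\frac{3|x - 3|}{2}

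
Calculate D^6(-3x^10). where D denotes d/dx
- 453600 x^{4}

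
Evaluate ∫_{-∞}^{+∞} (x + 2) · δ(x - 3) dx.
5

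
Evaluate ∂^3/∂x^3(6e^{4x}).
384 e^{4 x}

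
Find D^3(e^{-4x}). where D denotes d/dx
- 64 e^{- 4 x}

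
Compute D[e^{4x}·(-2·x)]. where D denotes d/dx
\left(- 8 x - 2\right) e^{4 x}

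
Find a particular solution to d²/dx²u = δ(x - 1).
\frac{|x - 1|}{2}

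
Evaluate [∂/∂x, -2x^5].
- 10 x^{4}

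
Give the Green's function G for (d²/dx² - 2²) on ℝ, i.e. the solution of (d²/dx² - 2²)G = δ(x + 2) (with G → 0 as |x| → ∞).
-\frac{e^{-2|x + 2|}}{4}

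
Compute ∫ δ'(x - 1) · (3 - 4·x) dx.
4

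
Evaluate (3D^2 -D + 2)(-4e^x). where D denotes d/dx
- 16 e^{x}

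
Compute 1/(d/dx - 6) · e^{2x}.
- \frac{e^{2 x}}{4}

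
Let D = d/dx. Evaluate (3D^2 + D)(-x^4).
4 x^{2} \left(- x - 9\right)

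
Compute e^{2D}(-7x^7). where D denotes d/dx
- 7 x^{7} - 98 x^{6} - 588 x^{5} - 1960 x^{4} - 3920 x^{3} - 4704 x^{2} - 3136 x - 896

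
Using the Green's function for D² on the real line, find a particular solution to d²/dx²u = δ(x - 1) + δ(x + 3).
\frac{|x - 1|}{2} + \frac{|x + 3|}{2}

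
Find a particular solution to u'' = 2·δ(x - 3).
|x - 3|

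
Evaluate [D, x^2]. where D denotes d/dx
2 x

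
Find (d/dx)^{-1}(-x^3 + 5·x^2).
- \frac{x^{4}}{4} + \frac{5 x^{3}}{3}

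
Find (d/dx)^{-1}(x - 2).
\frac{x^{2}}{2} - 2 x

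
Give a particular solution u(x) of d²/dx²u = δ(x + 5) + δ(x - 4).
\frac{|x + 5|}{2} + \frac{|x - 4|}{2}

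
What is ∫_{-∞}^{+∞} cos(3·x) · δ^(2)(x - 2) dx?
- 9 \cos{\left(6 \right)}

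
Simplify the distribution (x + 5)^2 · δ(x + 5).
0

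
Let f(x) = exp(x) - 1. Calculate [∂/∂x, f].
e^{x}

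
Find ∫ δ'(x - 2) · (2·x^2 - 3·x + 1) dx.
-5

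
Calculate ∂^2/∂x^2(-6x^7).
- 252 x^{5}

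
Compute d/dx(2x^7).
14 x^{6}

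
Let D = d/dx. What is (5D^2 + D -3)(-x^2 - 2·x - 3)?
3 x^{2} + 4 x - 3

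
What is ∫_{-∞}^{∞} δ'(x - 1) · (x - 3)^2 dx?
4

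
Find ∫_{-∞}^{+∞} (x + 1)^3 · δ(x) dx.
1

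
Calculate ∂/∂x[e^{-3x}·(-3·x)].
3 \left(3 x - 1\right) e^{- 3 x}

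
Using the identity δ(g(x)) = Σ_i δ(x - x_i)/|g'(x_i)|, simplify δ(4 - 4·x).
\frac{\delta(x - 1)}{4}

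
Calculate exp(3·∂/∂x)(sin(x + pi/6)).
\sin{\left(x + \frac{\pi}{6} + 3 \right)}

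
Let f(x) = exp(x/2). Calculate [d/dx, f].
\frac{e^{\frac{x}{2}}}{2}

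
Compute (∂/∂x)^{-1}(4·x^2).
\frac{4 x^{3}}{3}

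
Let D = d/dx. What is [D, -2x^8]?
- 16 x^{7}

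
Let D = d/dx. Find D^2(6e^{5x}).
150 e^{5 x}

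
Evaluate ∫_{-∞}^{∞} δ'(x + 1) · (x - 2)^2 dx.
6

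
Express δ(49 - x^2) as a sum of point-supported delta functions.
\frac{\delta(x - 7) + \delta(x + 7)}{14}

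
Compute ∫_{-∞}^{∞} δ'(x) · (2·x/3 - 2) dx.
- \frac{2}{3}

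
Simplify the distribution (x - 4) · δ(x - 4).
0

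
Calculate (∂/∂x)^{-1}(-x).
- \frac{x^{2}}{2}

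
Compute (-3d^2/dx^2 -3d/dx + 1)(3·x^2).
3 x^{2} - 18 x - 18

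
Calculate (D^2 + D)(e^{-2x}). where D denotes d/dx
2 e^{- 2 x}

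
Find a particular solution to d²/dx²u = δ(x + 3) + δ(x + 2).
\frac{|x + 3|}{2} + \frac{|x + 2|}{2}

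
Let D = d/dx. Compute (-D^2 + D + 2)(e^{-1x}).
0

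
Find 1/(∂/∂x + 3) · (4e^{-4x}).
- 4 e^{- 4 x}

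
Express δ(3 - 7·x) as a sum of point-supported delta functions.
\frac{\delta(x - 3/7)}{7}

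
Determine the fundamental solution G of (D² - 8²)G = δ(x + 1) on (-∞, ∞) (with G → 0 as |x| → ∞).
-\frac{e^{-8|x + 1|}}{16}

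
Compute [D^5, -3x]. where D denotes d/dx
-15D^{4}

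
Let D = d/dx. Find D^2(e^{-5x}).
25 e^{- 5 x}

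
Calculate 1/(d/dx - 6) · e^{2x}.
- \frac{e^{2 x}}{4}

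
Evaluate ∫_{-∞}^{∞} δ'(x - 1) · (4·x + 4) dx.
-4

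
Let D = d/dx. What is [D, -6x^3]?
- 18 x^{2}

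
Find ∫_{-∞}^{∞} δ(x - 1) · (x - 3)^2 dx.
4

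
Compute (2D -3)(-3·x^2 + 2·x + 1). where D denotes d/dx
9 x^{2} - 18 x + 1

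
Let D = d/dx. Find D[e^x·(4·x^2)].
4 x \left(x + 2\right) e^{x}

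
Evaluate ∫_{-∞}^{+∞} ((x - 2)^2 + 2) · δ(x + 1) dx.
11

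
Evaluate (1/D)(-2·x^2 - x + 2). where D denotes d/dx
- \frac{2 x^{3}}{3} - \frac{x^{2}}{2} + 2 x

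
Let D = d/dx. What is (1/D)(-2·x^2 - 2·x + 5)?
- \frac{2 x^{3}}{3} - x^{2} + 5 x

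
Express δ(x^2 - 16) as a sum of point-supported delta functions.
\frac{\delta(x - 4) + \delta(x + 4)}{8}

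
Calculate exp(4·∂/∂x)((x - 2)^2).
x^{2} + 4 x + 4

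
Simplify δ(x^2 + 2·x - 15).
\frac{\delta(x + 5) + \delta(x - 3)}{8}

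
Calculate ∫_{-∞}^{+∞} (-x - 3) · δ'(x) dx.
1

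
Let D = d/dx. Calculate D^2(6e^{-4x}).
96 e^{- 4 x}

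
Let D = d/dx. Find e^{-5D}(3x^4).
3 x^{4} - 60 x^{3} + 450 x^{2} - 1500 x + 1875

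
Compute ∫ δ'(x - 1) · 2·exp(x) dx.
- 2 e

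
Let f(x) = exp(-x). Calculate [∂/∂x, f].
- e^{- x}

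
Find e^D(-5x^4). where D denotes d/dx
- 5 x^{4} - 20 x^{3} - 30 x^{2} - 20 x - 5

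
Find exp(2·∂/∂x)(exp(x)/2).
\frac{e^{x + 2}}{2}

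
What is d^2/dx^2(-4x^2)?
-8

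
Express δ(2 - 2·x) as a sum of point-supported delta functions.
\frac{\delta(x - 1)}{2}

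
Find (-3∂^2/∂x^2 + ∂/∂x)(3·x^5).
15 x^{3} \left(x - 12\right)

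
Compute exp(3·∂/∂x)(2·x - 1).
2 x + 5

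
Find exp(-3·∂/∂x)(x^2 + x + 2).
x^{2} - 5 x + 8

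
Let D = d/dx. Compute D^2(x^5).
20 x^{3}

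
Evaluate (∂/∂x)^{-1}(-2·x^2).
- \frac{2 x^{3}}{3}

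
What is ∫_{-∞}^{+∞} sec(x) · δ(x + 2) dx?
\sec{\left(2 \right)}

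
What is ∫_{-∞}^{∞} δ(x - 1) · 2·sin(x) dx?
2 \sin{\left(1 \right)}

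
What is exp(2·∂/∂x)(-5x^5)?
- 5 x^{5} - 50 x^{4} - 200 x^{3} - 400 x^{2} - 400 x - 160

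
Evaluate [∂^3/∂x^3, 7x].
21\frac{d^{2}}{dx^{2}}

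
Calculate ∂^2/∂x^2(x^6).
30 x^{4}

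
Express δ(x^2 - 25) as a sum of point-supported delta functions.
\frac{\delta(x - 5) + \delta(x + 5)}{10}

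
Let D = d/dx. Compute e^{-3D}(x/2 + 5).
\frac{x}{2} + \frac{7}{2}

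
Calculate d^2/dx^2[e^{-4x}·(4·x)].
32 \left(2 x - 1\right) e^{- 4 x}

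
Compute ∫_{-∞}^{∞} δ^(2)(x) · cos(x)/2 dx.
- \frac{1}{2}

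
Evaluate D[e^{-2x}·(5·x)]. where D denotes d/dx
5 \left(1 - 2 x\right) e^{- 2 x}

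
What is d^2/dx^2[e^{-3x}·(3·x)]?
9 \left(3 x - 2\right) e^{- 3 x}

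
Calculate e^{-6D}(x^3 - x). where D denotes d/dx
x^{3} - 18 x^{2} + 107 x - 210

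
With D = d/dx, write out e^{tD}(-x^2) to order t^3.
- t^{2} - 2 t x - x^{2}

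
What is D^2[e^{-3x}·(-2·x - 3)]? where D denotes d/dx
3 \left(- 6 x - 5\right) e^{- 3 x}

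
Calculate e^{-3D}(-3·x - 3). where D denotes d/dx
6 - 3 x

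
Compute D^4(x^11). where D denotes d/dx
7920 x^{7}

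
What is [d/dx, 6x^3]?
18 x^{2}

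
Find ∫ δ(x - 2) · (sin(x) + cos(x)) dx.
\cos{\left(2 \right)} + \sin{\left(2 \right)}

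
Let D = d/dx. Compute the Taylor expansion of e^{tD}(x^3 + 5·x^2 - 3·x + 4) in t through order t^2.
t^{2} \left(3 x + 5\right) + t \left(3 x^{2} + 10 x - 3\right) + x^{3} + 5 x^{2} - 3 x + 4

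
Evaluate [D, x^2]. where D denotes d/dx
2 x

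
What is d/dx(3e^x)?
3 e^{x}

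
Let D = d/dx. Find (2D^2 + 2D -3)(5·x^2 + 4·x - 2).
- 15 x^{2} + 8 x + 34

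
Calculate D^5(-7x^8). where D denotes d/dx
- 47040 x^{3}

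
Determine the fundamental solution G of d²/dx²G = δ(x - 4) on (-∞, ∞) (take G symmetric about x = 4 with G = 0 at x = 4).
\frac{|x - 4|}{2}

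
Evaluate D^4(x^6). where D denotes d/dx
360 x^{2}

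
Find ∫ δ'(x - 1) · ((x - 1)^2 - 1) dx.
0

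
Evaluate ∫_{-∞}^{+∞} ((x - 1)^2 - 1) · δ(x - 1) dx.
-1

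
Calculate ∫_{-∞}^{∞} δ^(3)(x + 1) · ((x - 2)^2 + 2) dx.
0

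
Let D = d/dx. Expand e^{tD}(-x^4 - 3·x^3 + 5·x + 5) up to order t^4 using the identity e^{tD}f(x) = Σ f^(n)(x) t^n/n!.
- t^{4} - t^{3} \left(4 x + 3\right) - 3 t^{2} x \left(2 x + 3\right) - t \left(4 x^{3} + 9 x^{2} - 5\right) - x^{4} - 3 x^{3} + 5 x + 5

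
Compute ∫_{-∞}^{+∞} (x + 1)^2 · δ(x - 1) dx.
4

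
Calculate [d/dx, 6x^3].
18 x^{2}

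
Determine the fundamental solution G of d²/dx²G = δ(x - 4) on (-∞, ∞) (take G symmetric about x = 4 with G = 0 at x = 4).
\frac{|x - 4|}{2}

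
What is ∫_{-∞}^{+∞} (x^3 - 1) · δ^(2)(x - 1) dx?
6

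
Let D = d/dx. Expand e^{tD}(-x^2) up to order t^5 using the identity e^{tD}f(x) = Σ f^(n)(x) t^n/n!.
- t^{2} - 2 t x - x^{2}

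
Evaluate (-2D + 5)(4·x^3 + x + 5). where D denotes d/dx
20 x^{3} - 24 x^{2} + 5 x + 23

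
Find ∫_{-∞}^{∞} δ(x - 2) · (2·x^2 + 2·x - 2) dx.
10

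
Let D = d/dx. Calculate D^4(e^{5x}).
625 e^{5 x}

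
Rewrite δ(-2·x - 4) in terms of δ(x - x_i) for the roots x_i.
\frac{\delta(x + 2)}{2}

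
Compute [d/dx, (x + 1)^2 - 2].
2 x + 2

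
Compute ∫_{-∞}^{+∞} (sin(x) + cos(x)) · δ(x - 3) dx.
\cos{\left(3 \right)} + \sin{\left(3 \right)}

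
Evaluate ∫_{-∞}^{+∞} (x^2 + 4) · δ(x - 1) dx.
5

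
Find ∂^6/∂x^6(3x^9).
181440 x^{3}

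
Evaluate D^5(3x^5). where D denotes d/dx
360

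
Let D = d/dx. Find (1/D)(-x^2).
- \frac{x^{3}}{3}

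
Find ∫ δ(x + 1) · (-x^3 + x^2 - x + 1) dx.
4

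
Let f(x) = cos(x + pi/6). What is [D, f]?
- \sin{\left(x + \frac{\pi}{6} \right)}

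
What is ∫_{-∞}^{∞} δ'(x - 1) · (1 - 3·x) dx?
3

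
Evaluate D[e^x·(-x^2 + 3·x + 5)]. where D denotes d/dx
\left(- x^{2} + x + 8\right) e^{x}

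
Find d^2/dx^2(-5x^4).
- 60 x^{2}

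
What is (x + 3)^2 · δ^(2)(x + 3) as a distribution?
2\delta(x + 3)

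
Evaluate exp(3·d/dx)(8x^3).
8 x^{3} + 72 x^{2} + 216 x + 216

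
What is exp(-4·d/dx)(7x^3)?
7 x^{3} - 84 x^{2} + 336 x - 448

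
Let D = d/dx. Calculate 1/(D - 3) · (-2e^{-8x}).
\frac{2 e^{- 8 x}}{11}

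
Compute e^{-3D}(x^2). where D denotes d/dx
x^{2} - 6 x + 9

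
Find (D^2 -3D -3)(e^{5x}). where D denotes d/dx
7 e^{5 x}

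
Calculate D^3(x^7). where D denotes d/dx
210 x^{4}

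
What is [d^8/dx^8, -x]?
-8\frac{d^{7}}{dx^{7}}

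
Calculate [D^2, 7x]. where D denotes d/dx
14D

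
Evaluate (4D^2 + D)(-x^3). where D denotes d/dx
3 x \left(- x - 8\right)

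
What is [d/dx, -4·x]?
-4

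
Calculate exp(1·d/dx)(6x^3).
6 x^{3} + 18 x^{2} + 18 x + 6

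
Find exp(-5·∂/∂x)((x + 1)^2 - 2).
x^{2} - 8 x + 14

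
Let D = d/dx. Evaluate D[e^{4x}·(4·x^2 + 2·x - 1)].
\left(16 x^{2} + 16 x - 2\right) e^{4 x}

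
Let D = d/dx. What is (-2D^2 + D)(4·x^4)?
16 x^{2} \left(x - 6\right)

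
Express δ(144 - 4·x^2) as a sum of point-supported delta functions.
\frac{\delta(x - 6) + \delta(x + 6)}{48}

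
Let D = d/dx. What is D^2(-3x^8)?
- 168 x^{6}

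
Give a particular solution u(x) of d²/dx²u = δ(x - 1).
\frac{|x - 1|}{2}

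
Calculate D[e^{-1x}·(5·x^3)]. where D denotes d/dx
5 x^{2} \left(3 - x\right) e^{- x}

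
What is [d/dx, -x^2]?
- 2 x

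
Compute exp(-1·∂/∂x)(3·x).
3 x - 3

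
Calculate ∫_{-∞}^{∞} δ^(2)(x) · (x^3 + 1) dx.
0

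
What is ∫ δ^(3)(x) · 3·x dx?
0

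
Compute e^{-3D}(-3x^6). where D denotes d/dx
- 3 x^{6} + 54 x^{5} - 405 x^{4} + 1620 x^{3} - 3645 x^{2} + 4374 x - 2187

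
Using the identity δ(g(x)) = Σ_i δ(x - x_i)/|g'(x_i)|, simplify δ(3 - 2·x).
\frac{\delta(x - 3/2)}{2}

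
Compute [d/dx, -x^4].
- 4 x^{3}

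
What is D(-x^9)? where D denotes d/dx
- 9 x^{8}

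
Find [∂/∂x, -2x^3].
- 6 x^{2}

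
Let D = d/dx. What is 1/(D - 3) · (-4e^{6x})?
- \frac{4 e^{6 x}}{3}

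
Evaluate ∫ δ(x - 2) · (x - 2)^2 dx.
0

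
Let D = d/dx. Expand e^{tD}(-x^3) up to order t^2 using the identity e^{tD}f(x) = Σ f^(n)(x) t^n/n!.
x \left(- 3 t^{2} - 3 t x - x^{2}\right)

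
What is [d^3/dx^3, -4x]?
-12\frac{d^{2}}{dx^{2}}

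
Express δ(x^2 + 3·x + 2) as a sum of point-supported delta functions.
\frac{\delta(x + 2) + \delta(x + 1)}{1}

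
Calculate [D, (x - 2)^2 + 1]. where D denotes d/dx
2 x - 4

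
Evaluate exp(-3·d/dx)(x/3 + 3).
\frac{x}{3} + 2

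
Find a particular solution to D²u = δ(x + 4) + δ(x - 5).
\frac{|x + 4|}{2} + \frac{|x - 5|}{2}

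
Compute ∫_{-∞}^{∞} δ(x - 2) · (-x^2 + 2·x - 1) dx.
-1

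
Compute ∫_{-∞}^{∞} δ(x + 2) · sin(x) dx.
- \sin{\left(2 \right)}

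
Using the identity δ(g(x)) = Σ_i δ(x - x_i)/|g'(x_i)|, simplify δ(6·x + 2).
\frac{\delta(x + 1/3)}{6}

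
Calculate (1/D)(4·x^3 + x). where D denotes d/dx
x^{4} + \frac{x^{2}}{2}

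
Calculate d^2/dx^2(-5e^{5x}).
- 125 e^{5 x}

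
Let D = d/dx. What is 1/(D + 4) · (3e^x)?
\frac{3 e^{x}}{5}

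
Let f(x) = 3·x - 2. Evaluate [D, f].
3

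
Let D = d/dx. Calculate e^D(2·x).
2 x + 2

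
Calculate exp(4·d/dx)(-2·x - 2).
- 2 x - 10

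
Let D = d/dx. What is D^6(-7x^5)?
0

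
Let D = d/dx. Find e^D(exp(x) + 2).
e^{x + 1} + 2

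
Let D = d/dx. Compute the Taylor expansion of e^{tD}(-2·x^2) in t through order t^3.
- 2 t^{2} - 4 t x - 2 x^{2}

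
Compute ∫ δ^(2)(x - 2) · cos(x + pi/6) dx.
- \cos{\left(\frac{\pi}{6} + 2 \right)}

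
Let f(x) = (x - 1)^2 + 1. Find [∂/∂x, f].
2 x - 2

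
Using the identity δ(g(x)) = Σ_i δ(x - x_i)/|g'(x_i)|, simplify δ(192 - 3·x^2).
\frac{\delta(x - 8) + \delta(x + 8)}{48}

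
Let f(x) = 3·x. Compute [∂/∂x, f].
3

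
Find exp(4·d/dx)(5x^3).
5 x^{3} + 60 x^{2} + 240 x + 320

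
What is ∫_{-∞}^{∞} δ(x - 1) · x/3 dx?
\frac{1}{3}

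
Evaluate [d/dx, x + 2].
1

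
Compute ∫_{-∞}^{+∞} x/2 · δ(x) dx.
0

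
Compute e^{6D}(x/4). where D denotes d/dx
\frac{x}{4} + \frac{3}{2}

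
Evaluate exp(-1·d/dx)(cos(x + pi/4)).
\cos{\left(x - 1 + \frac{\pi}{4} \right)}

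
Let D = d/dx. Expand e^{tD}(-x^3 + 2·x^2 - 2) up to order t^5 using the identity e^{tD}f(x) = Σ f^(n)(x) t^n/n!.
- t^{3} - t^{2} \left(3 x - 2\right) - t x \left(3 x - 4\right) - x^{3} + 2 x^{2} - 2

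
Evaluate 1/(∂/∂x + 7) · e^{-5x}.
\frac{e^{- 5 x}}{2}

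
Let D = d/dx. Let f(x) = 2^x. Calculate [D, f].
2^{x} \log{\left(2 \right)}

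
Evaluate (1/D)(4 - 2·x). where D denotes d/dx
- x^{2} + 4 x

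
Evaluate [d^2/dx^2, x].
2\frac{d}{dx}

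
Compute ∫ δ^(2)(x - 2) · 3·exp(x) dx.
3 e^{2}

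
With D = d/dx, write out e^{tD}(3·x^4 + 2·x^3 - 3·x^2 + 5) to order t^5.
3 t^{4} + t^{3} \left(12 x + 2\right) + t^{2} \left(18 x^{2} + 6 x - 3\right) + 6 t x \left(2 x^{2} + x - 1\right) + 3 x^{4} + 2 x^{3} - 3 x^{2} + 5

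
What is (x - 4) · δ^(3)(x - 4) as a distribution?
-3\delta^{(2)}(x - 4)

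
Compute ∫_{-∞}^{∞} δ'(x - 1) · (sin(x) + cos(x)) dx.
- \cos{\left(1 \right)} + \sin{\left(1 \right)}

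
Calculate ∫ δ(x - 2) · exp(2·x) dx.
e^{4}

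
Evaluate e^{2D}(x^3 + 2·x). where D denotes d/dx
x^{3} + 6 x^{2} + 14 x + 12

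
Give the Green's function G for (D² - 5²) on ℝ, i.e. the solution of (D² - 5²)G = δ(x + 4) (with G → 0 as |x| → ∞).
-\frac{e^{-5|x + 4|}}{10}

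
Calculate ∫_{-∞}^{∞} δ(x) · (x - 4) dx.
-4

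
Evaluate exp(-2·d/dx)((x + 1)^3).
x^{3} - 3 x^{2} + 3 x - 1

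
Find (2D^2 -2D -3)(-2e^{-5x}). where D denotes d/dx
- 114 e^{- 5 x}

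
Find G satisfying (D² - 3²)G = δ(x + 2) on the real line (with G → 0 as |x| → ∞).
-\frac{e^{-3|x + 2|}}{6}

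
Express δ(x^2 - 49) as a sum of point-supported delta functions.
\frac{\delta(x - 7) + \delta(x + 7)}{14}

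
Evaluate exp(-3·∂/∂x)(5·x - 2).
5 x - 17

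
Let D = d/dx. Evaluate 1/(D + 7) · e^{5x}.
\frac{e^{5 x}}{12}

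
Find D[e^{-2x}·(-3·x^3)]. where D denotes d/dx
x^{2} \left(6 x - 9\right) e^{- 2 x}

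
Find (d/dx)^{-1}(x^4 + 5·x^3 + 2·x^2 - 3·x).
\frac{x^{5}}{5} + \frac{5 x^{4}}{4} + \frac{2 x^{3}}{3} - \frac{3 x^{2}}{2}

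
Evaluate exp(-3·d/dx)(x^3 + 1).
x^{3} - 9 x^{2} + 27 x - 26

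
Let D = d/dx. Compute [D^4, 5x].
20D^{3}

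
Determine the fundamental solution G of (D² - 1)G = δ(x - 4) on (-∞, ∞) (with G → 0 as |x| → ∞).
-\frac{e^{-|x - 4|}}{2}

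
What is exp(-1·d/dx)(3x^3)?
3 x^{3} - 9 x^{2} + 9 x - 3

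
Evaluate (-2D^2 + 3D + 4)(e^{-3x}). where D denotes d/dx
- 23 e^{- 3 x}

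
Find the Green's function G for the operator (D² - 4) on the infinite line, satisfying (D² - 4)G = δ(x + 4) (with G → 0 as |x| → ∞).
-\frac{e^{-2|x + 4|}}{4}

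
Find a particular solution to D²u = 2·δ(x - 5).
|x - 5|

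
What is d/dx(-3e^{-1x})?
3 e^{- x}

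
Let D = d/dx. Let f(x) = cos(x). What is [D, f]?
- \sin{\left(x \right)}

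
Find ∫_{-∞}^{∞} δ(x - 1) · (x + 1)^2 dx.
4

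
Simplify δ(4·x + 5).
\frac{\delta(x + 5/4)}{4}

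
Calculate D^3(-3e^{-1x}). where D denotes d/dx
3 e^{- x}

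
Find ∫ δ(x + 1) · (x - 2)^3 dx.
-27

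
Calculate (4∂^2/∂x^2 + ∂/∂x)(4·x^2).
8 x + 32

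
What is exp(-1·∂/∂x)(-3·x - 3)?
- 3 x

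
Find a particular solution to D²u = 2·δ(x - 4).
|x - 4|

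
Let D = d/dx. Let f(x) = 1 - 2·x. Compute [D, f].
-2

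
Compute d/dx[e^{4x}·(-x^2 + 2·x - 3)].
\left(- 4 x^{2} + 6 x - 10\right) e^{4 x}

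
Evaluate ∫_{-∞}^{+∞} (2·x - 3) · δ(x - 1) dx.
-1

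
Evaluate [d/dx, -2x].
-2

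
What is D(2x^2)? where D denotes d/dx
4 x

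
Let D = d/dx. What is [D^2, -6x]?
-12D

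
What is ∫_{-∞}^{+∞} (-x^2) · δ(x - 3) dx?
-9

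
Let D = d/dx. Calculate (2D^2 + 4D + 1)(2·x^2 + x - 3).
2 x^{2} + 17 x + 9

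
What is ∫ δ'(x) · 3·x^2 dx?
0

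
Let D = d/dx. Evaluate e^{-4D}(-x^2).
- x^{2} + 8 x - 16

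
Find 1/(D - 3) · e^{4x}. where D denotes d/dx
e^{4 x}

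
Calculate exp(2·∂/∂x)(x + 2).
x + 4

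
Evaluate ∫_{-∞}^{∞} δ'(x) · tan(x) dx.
-1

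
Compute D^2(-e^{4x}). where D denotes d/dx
- 16 e^{4 x}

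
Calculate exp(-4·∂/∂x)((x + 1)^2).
x^{2} - 6 x + 9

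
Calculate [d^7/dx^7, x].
7\frac{d^{6}}{dx^{6}}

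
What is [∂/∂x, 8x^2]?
16 x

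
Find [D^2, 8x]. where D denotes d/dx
16D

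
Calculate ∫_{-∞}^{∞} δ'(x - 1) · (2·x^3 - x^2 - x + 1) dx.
-3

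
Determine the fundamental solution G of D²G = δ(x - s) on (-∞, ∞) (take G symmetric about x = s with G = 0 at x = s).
\frac{|x - s|}{2}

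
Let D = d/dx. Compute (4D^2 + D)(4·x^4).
16 x^{2} \left(x + 12\right)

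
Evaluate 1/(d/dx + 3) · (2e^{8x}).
\frac{2 e^{8 x}}{11}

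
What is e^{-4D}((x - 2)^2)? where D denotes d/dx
x^{2} - 12 x + 36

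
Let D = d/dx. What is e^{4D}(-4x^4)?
- 4 x^{4} - 64 x^{3} - 384 x^{2} - 1024 x - 1024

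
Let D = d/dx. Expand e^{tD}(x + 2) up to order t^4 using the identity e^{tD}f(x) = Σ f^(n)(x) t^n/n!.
t + x + 2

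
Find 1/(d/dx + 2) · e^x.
\frac{e^{x}}{3}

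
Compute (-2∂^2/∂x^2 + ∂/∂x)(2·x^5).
10 x^{3} \left(x - 8\right)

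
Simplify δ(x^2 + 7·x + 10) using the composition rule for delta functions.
\frac{\delta(x + 5) + \delta(x + 2)}{3}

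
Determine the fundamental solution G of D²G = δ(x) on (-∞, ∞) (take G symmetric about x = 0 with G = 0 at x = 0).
\frac{|x|}{2}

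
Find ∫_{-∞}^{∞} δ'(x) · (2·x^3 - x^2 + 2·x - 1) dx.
-2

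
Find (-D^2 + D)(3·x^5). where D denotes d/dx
15 x^{3} \left(x - 4\right)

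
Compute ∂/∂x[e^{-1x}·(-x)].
\left(x - 1\right) e^{- x}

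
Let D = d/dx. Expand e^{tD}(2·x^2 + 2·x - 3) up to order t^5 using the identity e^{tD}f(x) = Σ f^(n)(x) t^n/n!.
2 t^{2} + 2 t \left(2 x + 1\right) + 2 x^{2} + 2 x - 3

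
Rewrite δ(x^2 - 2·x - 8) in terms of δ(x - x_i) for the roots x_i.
\frac{\delta(x + 2) + \delta(x - 4)}{6}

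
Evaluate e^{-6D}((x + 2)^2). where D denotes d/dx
x^{2} - 8 x + 16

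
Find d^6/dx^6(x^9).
60480 x^{3}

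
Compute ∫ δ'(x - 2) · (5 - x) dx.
1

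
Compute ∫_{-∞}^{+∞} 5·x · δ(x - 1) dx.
5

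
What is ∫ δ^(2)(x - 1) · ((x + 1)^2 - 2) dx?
2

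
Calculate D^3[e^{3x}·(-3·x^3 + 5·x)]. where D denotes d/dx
\left(- 81 x^{3} - 243 x^{2} - 27 x + 117\right) e^{3 x}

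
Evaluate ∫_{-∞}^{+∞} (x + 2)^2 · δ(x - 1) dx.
9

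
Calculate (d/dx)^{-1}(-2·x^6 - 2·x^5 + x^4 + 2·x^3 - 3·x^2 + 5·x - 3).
- \frac{2 x^{7}}{7} - \frac{x^{6}}{3} + \frac{x^{5}}{5} + \frac{x^{4}}{2} - x^{3} + \frac{5 x^{2}}{2} - 3 x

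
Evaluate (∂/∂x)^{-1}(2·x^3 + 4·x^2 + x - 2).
\frac{x^{4}}{2} + \frac{4 x^{3}}{3} + \frac{x^{2}}{2} - 2 x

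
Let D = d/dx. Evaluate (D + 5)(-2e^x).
- 12 e^{x}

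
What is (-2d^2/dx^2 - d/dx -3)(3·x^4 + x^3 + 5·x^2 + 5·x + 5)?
- 9 x^{4} - 15 x^{3} - 90 x^{2} - 37 x - 40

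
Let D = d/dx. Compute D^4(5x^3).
0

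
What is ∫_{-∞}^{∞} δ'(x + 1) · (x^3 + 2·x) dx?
-5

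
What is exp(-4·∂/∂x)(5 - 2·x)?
13 - 2 x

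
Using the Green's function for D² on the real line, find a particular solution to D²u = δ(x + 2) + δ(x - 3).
\frac{|x + 2|}{2} + \frac{|x - 3|}{2}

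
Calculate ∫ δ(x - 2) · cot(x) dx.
\cot{\left(2 \right)}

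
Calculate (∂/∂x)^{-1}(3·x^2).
x^{3}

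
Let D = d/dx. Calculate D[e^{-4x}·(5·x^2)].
10 x \left(1 - 2 x\right) e^{- 4 x}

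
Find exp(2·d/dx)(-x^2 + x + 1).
- x^{2} - 3 x - 1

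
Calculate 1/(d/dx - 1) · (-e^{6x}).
- \frac{e^{6 x}}{5}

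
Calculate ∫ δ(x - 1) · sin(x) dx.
\sin{\left(1 \right)}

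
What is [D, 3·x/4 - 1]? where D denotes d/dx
\frac{3}{4}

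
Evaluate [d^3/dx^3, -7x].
-21\frac{d^{2}}{dx^{2}}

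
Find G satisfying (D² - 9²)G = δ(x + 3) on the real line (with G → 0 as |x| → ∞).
-\frac{e^{-9|x + 3|}}{18}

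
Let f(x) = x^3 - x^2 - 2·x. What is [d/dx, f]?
3 x^{2} - 2 x - 2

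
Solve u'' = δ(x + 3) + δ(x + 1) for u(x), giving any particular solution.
\frac{|x + 3|}{2} + \frac{|x + 1|}{2}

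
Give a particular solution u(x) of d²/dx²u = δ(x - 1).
\frac{|x - 1|}{2}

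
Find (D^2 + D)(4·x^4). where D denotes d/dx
16 x^{2} \left(x + 3\right)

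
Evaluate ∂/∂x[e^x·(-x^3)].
x^{2} \left(- x - 3\right) e^{x}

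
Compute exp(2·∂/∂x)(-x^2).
- x^{2} - 4 x - 4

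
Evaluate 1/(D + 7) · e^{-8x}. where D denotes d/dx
- e^{- 8 x}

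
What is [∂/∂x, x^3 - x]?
3 x^{2} - 1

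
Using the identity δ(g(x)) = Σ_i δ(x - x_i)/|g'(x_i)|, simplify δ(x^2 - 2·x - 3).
\frac{\delta(x + 1) + \delta(x - 3)}{4}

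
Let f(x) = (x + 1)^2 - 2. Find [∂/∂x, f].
2 x + 2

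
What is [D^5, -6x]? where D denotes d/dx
-30D^{4}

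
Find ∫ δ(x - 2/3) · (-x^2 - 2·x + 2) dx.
\frac{2}{9}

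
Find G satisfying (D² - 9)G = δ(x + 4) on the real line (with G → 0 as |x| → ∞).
-\frac{e^{-3|x + 4|}}{6}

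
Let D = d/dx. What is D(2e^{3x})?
6 e^{3 x}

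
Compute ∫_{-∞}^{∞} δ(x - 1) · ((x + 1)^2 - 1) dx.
3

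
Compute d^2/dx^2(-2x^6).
- 60 x^{4}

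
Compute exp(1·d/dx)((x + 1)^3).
x^{3} + 6 x^{2} + 12 x + 8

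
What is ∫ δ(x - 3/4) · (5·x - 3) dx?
\frac{3}{4}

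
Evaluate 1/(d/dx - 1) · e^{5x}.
\frac{e^{5 x}}{4}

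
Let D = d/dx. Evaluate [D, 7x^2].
14 x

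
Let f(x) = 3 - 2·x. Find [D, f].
-2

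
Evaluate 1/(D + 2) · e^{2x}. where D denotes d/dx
\frac{e^{2 x}}{4}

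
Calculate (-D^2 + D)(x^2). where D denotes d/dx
2 x - 2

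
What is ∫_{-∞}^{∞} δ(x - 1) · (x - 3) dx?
-2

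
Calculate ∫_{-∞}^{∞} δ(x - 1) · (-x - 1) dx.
-2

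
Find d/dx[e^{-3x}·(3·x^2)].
3 x \left(2 - 3 x\right) e^{- 3 x}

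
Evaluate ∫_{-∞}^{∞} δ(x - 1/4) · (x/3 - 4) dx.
- \frac{47}{12}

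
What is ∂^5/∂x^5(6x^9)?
90720 x^{4}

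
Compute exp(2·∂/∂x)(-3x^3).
- 3 x^{3} - 18 x^{2} - 36 x - 24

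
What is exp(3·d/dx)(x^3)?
x^{3} + 9 x^{2} + 27 x + 27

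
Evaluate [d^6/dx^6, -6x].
-36\frac{d^{5}}{dx^{5}}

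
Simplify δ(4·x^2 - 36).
\frac{\delta(x - 3) + \delta(x + 3)}{24}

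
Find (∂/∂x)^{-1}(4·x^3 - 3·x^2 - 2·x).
x^{4} - x^{3} - x^{2}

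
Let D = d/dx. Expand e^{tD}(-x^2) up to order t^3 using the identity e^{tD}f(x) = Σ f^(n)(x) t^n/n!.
- t^{2} - 2 t x - x^{2}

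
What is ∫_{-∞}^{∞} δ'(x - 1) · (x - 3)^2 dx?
4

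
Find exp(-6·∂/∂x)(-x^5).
- x^{5} + 30 x^{4} - 360 x^{3} + 2160 x^{2} - 6480 x + 7776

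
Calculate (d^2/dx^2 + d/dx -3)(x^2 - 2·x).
x \left(8 - 3 x\right)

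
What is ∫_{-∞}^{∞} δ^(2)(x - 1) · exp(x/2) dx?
\frac{e^{\frac{1}{2}}}{4}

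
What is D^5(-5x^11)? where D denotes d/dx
- 277200 x^{6}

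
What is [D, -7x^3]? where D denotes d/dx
- 21 x^{2}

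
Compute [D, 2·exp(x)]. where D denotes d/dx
2 e^{x}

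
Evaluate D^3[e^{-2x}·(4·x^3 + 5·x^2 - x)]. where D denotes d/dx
8 \left(- 4 x^{3} + 13 x^{2} - 2 x - 6\right) e^{- 2 x}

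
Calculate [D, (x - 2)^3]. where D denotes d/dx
3 \left(x - 2\right)^{2}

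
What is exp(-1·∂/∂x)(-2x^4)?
- 2 x^{4} + 8 x^{3} - 12 x^{2} + 8 x - 2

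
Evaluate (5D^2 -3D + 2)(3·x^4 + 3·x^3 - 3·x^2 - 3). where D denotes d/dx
6 x^{4} - 30 x^{3} + 147 x^{2} + 108 x - 36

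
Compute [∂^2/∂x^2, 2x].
4\frac{d}{dx}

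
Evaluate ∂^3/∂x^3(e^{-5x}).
- 125 e^{- 5 x}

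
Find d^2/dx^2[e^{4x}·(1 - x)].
\left(8 - 16 x\right) e^{4 x}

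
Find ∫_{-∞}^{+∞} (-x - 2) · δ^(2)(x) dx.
0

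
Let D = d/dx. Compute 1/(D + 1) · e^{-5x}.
- \frac{e^{- 5 x}}{4}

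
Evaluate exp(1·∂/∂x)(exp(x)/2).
\frac{e^{x + 1}}{2}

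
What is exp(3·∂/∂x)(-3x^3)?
- 3 x^{3} - 27 x^{2} - 81 x - 81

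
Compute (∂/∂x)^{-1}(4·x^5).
\frac{2 x^{6}}{3}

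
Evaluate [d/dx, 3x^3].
9 x^{2}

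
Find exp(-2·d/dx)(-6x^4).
- 6 x^{4} + 48 x^{3} - 144 x^{2} + 192 x - 96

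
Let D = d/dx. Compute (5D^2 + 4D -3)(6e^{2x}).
150 e^{2 x}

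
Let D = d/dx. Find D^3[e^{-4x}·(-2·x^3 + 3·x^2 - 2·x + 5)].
4 \left(32 x^{3} - 120 x^{2} + 140 x - 125\right) e^{- 4 x}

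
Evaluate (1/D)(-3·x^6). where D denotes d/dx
- \frac{3 x^{7}}{7}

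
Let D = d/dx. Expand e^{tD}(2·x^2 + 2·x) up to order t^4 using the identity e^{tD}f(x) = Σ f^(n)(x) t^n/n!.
2 t^{2} + 2 t \left(2 x + 1\right) + 2 x^{2} + 2 x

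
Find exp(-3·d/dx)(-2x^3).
- 2 x^{3} + 18 x^{2} - 54 x + 54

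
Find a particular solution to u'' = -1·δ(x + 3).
-\frac{|x + 3|}{2}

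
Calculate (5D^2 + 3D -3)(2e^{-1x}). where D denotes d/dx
- 2 e^{- x}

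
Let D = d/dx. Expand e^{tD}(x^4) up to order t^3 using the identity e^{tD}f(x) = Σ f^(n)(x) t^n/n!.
x \left(4 t^{3} + 6 t^{2} x + 4 t x^{2} + x^{3}\right)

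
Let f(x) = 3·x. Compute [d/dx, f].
3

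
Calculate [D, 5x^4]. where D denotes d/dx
20 x^{3}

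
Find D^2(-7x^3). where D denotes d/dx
- 42 x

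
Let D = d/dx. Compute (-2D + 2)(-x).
2 - 2 x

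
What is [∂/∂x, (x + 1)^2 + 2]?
2 x + 2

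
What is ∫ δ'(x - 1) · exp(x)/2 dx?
- \frac{e}{2}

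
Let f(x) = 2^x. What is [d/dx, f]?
2^{x} \log{\left(2 \right)}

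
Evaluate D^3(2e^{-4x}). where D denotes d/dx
- 128 e^{- 4 x}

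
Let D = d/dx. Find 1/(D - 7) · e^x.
- \frac{e^{x}}{6}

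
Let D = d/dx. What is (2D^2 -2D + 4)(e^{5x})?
44 e^{5 x}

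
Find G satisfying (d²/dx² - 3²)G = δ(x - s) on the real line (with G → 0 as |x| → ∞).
-\frac{e^{-3|x-s|}}{6}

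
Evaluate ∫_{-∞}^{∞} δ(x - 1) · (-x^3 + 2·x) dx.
1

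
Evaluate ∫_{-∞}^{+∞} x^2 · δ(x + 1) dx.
1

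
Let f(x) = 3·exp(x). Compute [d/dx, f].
3 e^{x}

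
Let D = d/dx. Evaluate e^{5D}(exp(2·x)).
e^{2 x + 10}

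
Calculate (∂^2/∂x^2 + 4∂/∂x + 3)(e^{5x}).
48 e^{5 x}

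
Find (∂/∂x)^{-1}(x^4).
\frac{x^{5}}{5}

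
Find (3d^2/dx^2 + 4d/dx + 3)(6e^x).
60 e^{x}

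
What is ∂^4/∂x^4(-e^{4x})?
- 256 e^{4 x}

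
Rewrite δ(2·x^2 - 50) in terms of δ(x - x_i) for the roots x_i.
\frac{\delta(x - 5) + \delta(x + 5)}{20}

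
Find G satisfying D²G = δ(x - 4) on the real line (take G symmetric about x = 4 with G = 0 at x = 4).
\frac{|x - 4|}{2}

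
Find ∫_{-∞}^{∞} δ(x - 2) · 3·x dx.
6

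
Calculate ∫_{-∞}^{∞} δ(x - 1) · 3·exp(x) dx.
3 e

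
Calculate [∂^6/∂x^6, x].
6\frac{d^{5}}{dx^{5}}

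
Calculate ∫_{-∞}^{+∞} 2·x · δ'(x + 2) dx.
-2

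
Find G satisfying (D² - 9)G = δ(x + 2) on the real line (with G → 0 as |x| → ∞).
-\frac{e^{-3|x + 2|}}{6}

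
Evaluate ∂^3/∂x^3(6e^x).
6 e^{x}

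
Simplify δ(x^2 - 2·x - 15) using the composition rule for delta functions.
\frac{\delta(x - 5) + \delta(x + 3)}{8}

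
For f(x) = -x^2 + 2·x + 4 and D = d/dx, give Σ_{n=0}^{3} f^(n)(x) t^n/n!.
- t^{2} - 2 t \left(x - 1\right) - x^{2} + 2 x + 4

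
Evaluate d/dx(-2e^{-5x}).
10 e^{- 5 x}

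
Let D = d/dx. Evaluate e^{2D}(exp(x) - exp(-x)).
2 \sinh{\left(x + 2 \right)}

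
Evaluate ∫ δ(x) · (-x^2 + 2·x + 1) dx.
1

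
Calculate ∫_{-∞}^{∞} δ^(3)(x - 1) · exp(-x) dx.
e^{-1}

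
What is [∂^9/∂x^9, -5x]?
-45\frac{d^{8}}{dx^{8}}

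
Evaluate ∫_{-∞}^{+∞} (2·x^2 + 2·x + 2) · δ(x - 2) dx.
14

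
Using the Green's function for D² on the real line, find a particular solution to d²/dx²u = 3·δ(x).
\frac{3|x|}{2}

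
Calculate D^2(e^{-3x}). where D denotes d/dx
9 e^{- 3 x}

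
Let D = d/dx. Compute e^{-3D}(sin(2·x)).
\sin{\left(2 x - 6 \right)}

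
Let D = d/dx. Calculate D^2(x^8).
56 x^{6}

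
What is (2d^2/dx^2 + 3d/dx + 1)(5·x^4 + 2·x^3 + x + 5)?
5 x^{4} + 62 x^{3} + 138 x^{2} + 25 x + 8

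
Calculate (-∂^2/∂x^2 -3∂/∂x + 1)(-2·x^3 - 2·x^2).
- 2 x^{3} + 16 x^{2} + 24 x + 4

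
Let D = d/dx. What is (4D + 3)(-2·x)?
- 6 x - 8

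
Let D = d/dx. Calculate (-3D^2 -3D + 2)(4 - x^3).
- 2 x^{3} + 9 x^{2} + 18 x + 8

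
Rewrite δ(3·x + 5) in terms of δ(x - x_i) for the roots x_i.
\frac{\delta(x + 5/3)}{3}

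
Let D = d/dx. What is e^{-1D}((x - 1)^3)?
x^{3} - 6 x^{2} + 12 x - 8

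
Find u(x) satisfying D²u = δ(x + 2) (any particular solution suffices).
\frac{|x + 2|}{2}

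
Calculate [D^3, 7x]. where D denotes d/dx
21D^{2}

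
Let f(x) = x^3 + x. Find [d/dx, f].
3 x^{2} + 1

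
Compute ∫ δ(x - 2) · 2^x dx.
4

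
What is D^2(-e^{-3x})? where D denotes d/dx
- 9 e^{- 3 x}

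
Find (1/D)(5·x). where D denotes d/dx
\frac{5 x^{2}}{2}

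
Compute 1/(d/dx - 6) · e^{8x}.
\frac{e^{8 x}}{2}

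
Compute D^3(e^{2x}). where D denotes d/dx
8 e^{2 x}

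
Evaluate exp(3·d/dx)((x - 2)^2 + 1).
x^{2} + 2 x + 2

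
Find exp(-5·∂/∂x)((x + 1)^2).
x^{2} - 8 x + 16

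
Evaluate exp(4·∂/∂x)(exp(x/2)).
e^{\frac{x}{2} + 2}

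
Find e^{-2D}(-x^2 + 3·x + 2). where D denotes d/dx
- x^{2} + 7 x - 8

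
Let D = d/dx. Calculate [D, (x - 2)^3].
3 \left(x - 2\right)^{2}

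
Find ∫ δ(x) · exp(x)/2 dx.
\frac{1}{2}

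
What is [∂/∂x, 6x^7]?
42 x^{6}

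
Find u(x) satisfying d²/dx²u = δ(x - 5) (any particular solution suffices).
\frac{|x - 5|}{2}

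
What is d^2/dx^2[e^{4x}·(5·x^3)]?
10 x \left(8 x^{2} + 12 x + 3\right) e^{4 x}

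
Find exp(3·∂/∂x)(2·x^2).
2 x^{2} + 12 x + 18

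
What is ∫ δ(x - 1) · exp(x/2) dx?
e^{\frac{1}{2}}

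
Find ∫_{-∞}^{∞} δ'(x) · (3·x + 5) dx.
-3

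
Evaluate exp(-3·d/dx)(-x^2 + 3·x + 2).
- x^{2} + 9 x - 16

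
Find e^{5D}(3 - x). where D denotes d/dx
- x - 2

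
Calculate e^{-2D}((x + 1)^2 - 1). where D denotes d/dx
x \left(x - 2\right)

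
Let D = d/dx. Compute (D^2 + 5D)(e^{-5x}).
0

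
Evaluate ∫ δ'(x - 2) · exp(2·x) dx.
- 2 e^{4}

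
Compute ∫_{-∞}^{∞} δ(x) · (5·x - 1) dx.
-1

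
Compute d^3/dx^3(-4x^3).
-24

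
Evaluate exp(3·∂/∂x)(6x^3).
6 x^{3} + 54 x^{2} + 162 x + 162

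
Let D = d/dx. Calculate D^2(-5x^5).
- 100 x^{3}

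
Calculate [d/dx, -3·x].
-3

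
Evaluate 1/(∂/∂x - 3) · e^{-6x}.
- \frac{e^{- 6 x}}{9}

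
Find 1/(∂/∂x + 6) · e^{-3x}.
\frac{e^{- 3 x}}{3}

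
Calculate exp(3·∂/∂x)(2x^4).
2 x^{4} + 24 x^{3} + 108 x^{2} + 216 x + 162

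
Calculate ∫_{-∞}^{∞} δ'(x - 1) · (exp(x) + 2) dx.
- e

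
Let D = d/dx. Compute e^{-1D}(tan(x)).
\tan{\left(x - 1 \right)}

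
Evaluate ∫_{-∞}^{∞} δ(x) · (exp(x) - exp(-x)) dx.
0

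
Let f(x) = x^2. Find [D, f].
2 x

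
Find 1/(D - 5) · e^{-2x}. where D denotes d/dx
- \frac{e^{- 2 x}}{7}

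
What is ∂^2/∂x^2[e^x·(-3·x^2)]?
3 \left(- x^{2} - 4 x - 2\right) e^{x}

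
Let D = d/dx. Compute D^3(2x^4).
48 x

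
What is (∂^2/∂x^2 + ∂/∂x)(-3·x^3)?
9 x \left(- x - 2\right)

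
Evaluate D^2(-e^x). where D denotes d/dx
- e^{x}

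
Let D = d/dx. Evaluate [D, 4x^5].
20 x^{4}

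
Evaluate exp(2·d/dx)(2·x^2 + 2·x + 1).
2 x^{2} + 10 x + 13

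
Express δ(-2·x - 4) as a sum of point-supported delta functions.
\frac{\delta(x + 2)}{2}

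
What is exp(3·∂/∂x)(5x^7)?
5 x^{7} + 105 x^{6} + 945 x^{5} + 4725 x^{4} + 14175 x^{3} + 25515 x^{2} + 25515 x + 10935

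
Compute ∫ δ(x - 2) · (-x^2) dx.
-4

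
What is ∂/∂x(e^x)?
e^{x}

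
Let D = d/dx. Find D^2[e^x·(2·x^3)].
2 x \left(x^{2} + 6 x + 6\right) e^{x}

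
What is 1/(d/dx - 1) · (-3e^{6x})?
- \frac{3 e^{6 x}}{5}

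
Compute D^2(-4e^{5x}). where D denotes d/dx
- 100 e^{5 x}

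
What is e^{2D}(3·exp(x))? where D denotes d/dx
3 e^{x + 2}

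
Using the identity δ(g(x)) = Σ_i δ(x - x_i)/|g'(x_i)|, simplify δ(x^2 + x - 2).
\frac{\delta(x - 1) + \delta(x + 2)}{3}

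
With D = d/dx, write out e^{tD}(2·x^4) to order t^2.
2 x^{2} \left(6 t^{2} + 4 t x + x^{2}\right)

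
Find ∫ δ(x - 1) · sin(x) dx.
\sin{\left(1 \right)}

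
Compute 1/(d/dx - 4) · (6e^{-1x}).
- \frac{6 e^{- x}}{5}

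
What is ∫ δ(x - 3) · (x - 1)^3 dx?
8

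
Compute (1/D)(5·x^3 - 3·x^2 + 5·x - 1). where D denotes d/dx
\frac{5 x^{4}}{4} - x^{3} + \frac{5 x^{2}}{2} - x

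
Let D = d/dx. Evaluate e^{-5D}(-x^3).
- x^{3} + 15 x^{2} - 75 x + 125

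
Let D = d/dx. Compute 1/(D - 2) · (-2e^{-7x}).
\frac{2 e^{- 7 x}}{9}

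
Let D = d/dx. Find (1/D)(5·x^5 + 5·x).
\frac{5 x^{6}}{6} + \frac{5 x^{2}}{2}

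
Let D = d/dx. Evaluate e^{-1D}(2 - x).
3 - x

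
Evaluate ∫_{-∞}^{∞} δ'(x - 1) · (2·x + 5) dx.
-2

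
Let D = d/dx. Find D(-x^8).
- 8 x^{7}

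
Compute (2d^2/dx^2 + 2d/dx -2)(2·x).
4 - 4 x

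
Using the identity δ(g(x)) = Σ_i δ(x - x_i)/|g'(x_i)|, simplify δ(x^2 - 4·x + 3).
\frac{\delta(x - 3) + \delta(x - 1)}{2}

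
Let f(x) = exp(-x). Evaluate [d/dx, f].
- e^{- x}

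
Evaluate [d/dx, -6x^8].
- 48 x^{7}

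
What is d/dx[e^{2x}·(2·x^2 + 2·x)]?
\left(4 x^{2} + 8 x + 2\right) e^{2 x}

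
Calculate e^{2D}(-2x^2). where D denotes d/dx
- 2 x^{2} - 8 x - 8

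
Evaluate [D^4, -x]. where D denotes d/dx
-4D^{3}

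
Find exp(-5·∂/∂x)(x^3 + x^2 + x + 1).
x^{3} - 14 x^{2} + 66 x - 104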